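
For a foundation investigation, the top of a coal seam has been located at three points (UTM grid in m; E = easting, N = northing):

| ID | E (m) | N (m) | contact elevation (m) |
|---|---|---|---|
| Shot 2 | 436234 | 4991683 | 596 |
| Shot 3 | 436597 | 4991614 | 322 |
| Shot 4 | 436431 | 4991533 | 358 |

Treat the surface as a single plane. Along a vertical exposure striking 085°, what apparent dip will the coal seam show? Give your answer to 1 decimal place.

Let the plane be z = a·E + b·N + c.
Shot 3−Shot 2: 363a − 69b = −274;  Shot 4−Shot 2: 197a − 150b = −238.
Solving gives a = −0.60401, b = 0.79340.
Unit vector along 085° is (sin 85°, cos 85°) = (0.9962, 0.0872).
Slope in that direction = a·(0.9962) + b·(0.0872) = −0.53256.
Apparent dip = arctan|0.53256| = 28.0° (true dip is 44.9°, so apparent ≤ true as expected).

28.0°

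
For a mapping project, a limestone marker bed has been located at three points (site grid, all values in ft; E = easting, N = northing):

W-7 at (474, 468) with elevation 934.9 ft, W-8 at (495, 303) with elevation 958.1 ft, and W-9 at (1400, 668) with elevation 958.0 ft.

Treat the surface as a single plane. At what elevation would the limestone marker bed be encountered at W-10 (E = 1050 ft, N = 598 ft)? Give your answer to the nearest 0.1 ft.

Two edge vectors: W-7→W-8 = (21, -165, 23.2), W-7→W-9 = (926, 200, 23.1).
Normal n = (W-7→W-8) × (W-7→W-9) = (-8451.5, 20998.1, 156990).
So ∂z/∂E = −n_x/n_z = 0.053835 and ∂z/∂N = −n_y/n_z = −0.133754.
Intercept c from W-7: 934.9 − 25.52 + 62.60 = 971.98.
At (1050, 598): z = 56.5 − 80.0 + 971.98 = 948.5 ft.

948.5 ft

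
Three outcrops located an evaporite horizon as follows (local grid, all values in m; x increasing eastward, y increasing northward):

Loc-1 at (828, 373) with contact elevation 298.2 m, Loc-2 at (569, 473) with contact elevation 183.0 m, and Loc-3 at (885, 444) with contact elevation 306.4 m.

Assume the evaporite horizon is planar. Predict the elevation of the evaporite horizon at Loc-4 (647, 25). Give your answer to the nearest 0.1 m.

Two edge vectors: Loc-1→Loc-2 = (-259, 100, -115.2), Loc-1→Loc-3 = (57, 71, 8.2).
Normal n = (Loc-1→Loc-2) × (Loc-1→Loc-3) = (8999.2, -4442.6, -24089).
So ∂z/∂x = −n_x/n_z = 0.37358 and ∂z/∂y = −n_y/n_z = −0.18442.
Intercept c from Loc-1: 298.2 − 309.33 + 68.79 = 57.66.
At (647, 25): z = 241.7 − 4.6 + 57.66 = 294.8 m.

294.8 m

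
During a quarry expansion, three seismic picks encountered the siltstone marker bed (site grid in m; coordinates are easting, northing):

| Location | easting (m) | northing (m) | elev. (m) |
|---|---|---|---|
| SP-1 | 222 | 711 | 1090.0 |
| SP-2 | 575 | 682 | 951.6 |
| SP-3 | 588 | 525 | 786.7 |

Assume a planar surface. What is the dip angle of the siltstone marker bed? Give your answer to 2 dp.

Two edge vectors: SP-1→SP-2 = (353, -29, -138.4), SP-1→SP-3 = (366, -186, -303.3).
Normal n = (SP-1→SP-2) × (SP-1→SP-3) = (-16946.7, 56410.5, -55044).
So ∂z/∂easting = −n_x/n_z = −0.30788 and ∂z/∂northing = −n_y/n_z = 1.02483.
Gradient magnitude |∇z| = √(a² + b²) = √(0.09479 + 1.05027) = 1.07007.
True dip = arctan(1.07007) = 46.94°, dipping toward SSE (azimuth ≈ 163°).

46.94°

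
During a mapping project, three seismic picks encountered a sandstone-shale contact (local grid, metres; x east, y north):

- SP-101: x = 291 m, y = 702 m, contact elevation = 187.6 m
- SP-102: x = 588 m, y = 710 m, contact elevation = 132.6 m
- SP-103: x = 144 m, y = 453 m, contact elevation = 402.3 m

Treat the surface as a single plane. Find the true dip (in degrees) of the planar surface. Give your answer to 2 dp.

Two edge vectors: SP-101→SP-102 = (297, 8, -55), SP-101→SP-103 = (-147, -249, 214.7).
Normal n = (SP-101→SP-102) × (SP-101→SP-103) = (-11977.4, -55680.9, -72777).
So ∂z/∂x = −n_x/n_z = −0.16458 and ∂z/∂y = −n_y/n_z = −0.76509.
Gradient magnitude |∇z| = √(a² + b²) = √(0.02709 + 0.58536) = 0.78259.
True dip = arctan(0.78259) = 38.05°, dipping toward NNE (azimuth ≈ 012°).

38.05°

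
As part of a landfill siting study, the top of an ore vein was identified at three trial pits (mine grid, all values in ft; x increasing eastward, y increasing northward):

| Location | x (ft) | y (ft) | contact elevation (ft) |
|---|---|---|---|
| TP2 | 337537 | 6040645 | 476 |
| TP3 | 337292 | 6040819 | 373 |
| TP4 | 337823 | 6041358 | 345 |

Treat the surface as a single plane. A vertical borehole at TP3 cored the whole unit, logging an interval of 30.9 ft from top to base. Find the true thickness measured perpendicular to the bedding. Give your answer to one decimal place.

Two edge vectors: TP2→TP3 = (-245, 174, -103), TP2→TP4 = (286, 713, -131).
Normal n = (TP2→TP3) × (TP2→TP4) = (50645, -61553, -224449).
So ∂z/∂x = −n_x/n_z = 0.22564 and ∂z/∂y = −n_y/n_z = −0.27424.
|∇z| = √(a²+b²) = 0.35514, so dip δ = arctan(0.35514) = 19.55°.
True thickness = vertical thickness × cos δ = 30.9 × cos 19.55° = 29.1 ft.

29.1 ft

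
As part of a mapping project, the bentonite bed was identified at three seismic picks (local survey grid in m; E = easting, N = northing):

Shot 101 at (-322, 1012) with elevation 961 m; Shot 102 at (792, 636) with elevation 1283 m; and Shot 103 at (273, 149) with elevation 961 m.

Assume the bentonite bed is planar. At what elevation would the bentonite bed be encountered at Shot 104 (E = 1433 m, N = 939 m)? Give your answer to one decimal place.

1603.2 m

Two edge vectors: Shot 101→Shot 102 = (1114, -376, 322), Shot 101→Shot 103 = (595, -863, 0).
Normal n = (Shot 101→Shot 102) × (Shot 101→Shot 103) = (277886, 191590, -737662).
So ∂z/∂E = −n_x/n_z = 0.376712 and ∂z/∂N = −n_y/n_z = 0.259726.
Intercept c from Shot 101: 961 + 121.30 − 262.84 = 819.46.
At (1433, 939): z = 539.8 + 243.9 + 819.46 = 1603.2 m.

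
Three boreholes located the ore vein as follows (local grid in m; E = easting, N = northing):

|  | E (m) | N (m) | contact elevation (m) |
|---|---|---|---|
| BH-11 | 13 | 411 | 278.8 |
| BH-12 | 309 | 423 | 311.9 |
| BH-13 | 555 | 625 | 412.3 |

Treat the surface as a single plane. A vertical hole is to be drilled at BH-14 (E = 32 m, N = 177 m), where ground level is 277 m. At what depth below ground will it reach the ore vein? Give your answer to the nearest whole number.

85 m

Let the plane be z = a·E + b·N + c.
BH-12−BH-11: 296a + 12b = 33.1;  BH-13−BH-11: 542a + 214b = 133.5.
Solving gives a = 0.09644, b = 0.37959.
Then c = 278.8 − a·13 − b·411 = 121.54.
At (32, 177): z_contact = 3.1 + 67.2 + 121.54 = 191.8 m.
Depth below ground = 277 − 191.8 = 85 m.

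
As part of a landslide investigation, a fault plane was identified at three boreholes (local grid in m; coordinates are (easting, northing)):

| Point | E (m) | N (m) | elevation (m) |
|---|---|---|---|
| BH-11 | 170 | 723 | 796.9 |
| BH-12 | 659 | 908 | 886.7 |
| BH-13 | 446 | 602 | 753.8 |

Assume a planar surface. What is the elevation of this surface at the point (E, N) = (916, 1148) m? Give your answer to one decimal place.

Two edge vectors: BH-11→BH-12 = (489, 185, 89.8), BH-11→BH-13 = (276, -121, -43.1).
Normal n = (BH-11→BH-12) × (BH-11→BH-13) = (2892.3, 45860.7, -110229).
So ∂z/∂E = −n_x/n_z = 0.026239 and ∂z/∂N = −n_y/n_z = 0.416049.
Intercept c from BH-11: 796.9 − 4.46 − 300.80 = 491.64.
At (916, 1148): z = 24.0 + 477.6 + 491.64 = 993.3 m.

993.3 m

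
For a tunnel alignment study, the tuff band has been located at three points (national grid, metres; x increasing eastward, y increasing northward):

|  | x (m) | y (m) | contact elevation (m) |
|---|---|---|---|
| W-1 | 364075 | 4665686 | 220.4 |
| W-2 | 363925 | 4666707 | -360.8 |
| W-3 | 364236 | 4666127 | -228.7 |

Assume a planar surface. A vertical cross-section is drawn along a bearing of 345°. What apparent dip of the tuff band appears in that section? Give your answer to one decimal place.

Let the plane be z = a·x + b·y + c.
W-2−W-1: −150a + 1021b = −581.2;  W-3−W-1: 161a + 441b = −449.1.
Solving gives a = −0.87720, b = −0.69812.
Unit vector along 345° is (sin 345°, cos 345°) = (-0.2588, 0.9659).
Slope in that direction = a·(-0.2588) + b·(0.9659) = −0.44730.
Apparent dip = arctan|0.44730| = 24.1° (true dip is 48.3°, so apparent ≤ true as expected).

24.1°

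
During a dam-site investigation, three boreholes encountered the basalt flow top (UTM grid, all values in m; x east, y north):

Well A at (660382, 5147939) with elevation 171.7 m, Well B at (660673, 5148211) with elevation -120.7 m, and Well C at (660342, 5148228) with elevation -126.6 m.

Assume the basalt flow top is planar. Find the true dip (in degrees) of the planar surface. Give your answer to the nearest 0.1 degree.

46.1°

Two edge vectors: Well A→Well B = (291, 272, -292.4), Well A→Well C = (-40, 289, -298.3).
Normal n = (Well A→Well B) × (Well A→Well C) = (3366, 98501.3, 94979).
So ∂z/∂x = −n_x/n_z = −0.03544 and ∂z/∂y = −n_y/n_z = −1.03709.
Gradient magnitude |∇z| = √(a² + b²) = √(0.00126 + 1.07555) = 1.03769.
True dip = arctan(1.03769) = 46.1°, dipping toward N (azimuth ≈ 002°).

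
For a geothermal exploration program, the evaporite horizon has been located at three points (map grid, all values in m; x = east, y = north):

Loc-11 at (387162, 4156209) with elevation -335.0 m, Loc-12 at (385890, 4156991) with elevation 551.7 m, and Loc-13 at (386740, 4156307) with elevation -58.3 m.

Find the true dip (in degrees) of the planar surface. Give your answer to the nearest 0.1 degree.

32.6°

Let the plane be z = a·x + b·y + c.
Loc-12−Loc-11: −1272a + 782b = 886.7;  Loc-13−Loc-11: −422a + 98b = 276.7.
Solving gives a = −0.63055, b = 0.10823.
Gradient magnitude |∇z| = √(a² + b²) = √(0.39760 + 0.01171) = 0.63977.
True dip = arctan(0.63977) = 32.6°, dipping toward E (azimuth ≈ 100°).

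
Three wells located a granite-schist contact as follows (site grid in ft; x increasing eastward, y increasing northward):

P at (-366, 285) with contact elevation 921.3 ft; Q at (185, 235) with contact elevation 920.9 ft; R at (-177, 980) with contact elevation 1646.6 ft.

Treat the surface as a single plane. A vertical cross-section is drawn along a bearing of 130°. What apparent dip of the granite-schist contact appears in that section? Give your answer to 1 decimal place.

30.3°

Let the plane be z = a·x + b·y + c.
Q−P: 551a − 50b = −0.4;  R−P: 189a + 695b = 725.3.
Solving gives a = 0.09171, b = 1.01866.
Unit vector along 130° is (sin 130°, cos 130°) = (0.7660, -0.6428).
Slope in that direction = a·(0.7660) + b·(-0.6428) = −0.58453.
Apparent dip = arctan|0.58453| = 30.3° (true dip is 45.6°, so apparent ≤ true as expected).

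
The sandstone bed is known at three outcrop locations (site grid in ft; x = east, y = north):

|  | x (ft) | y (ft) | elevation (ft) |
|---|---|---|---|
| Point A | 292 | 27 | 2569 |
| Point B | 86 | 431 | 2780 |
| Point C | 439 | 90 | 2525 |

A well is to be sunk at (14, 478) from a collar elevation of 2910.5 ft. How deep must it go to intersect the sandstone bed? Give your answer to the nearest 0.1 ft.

Let the plane be z = a·x + b·y + c.
Point B−Point A: −206a + 404b = 211;  Point C−Point A: 147a + 63b = −44.
Solving gives a = −0.42933, b = 0.30336.
Then c = 2569 − a·292 − b·27 = 2686.17.
At (14, 478): z_contact = −6.01 + 145.01 + 2686.17 = 2825.17 ft.
Depth below ground = 2910.5 − 2825.17 = 85.3 ft.

85.3 ft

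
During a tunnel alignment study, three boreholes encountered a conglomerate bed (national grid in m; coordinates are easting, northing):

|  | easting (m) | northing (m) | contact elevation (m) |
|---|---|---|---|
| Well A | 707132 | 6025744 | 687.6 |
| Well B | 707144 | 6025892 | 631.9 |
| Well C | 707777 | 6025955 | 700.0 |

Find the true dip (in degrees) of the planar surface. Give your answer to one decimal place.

Let the plane be z = a·easting + b·northing + c.
Well B−Well A: 12a + 148b = −55.7;  Well C−Well A: 645a + 211b = 12.4.
Solving gives a = 0.14622, b = −0.38821.
Gradient magnitude |∇z| = √(a² + b²) = √(0.02138 + 0.15070) = 0.41483.
True dip = arctan(0.41483) = 22.5°, dipping toward NNW (azimuth ≈ 339°).

22.5°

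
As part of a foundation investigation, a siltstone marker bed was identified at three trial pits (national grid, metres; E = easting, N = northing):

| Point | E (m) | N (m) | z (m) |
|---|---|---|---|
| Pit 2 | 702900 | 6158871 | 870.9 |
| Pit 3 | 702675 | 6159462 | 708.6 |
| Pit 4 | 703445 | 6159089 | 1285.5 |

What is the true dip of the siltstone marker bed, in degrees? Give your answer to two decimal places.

37.08°

Let the plane be z = a·E + b·N + c.
Pit 3−Pit 2: −225a + 591b = −162.3;  Pit 4−Pit 2: 545a + 218b = 414.6.
Solving gives a = 0.75553, b = 0.01302.
Gradient magnitude |∇z| = √(a² + b²) = √(0.57082 + 0.00017) = 0.75564.
True dip = arctan(0.75564) = 37.08°, dipping toward W (azimuth ≈ 269°).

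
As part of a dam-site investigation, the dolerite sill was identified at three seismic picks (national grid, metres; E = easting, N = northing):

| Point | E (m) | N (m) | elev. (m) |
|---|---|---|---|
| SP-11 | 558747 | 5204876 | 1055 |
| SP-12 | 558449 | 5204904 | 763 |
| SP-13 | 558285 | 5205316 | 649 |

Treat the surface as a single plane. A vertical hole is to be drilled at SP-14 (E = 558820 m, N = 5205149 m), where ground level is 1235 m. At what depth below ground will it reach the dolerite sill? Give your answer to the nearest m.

Let the plane be z = a·E + b·N + c.
SP-12−SP-11: −298a + 28b = −292;  SP-13−SP-11: −462a + 440b = −406.
Solving gives a = 0.99092940, b = 0.11774860.
Then c = 1055 − a·558747 − b·5204876 = −1165490.67.
At (558820, 5205149): z_contact = 553751.2 + 612899.0 − 1165490.67 = 1159.5 m.
Depth below ground = 1235 − 1159.5 = 76 m.

76 m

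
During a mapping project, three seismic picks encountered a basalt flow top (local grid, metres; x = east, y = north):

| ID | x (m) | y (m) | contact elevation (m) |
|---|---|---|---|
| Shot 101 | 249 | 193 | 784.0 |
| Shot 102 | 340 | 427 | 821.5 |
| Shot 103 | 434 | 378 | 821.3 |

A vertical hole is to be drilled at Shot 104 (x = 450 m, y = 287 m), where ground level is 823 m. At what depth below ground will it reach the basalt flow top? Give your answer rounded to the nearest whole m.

13 m

Two edge vectors: Shot 101→Shot 102 = (91, 234, 37.5), Shot 101→Shot 103 = (185, 185, 37.3).
Normal n = (Shot 101→Shot 102) × (Shot 101→Shot 103) = (1790.7, 3543.2, -26455).
So ∂z/∂x = −n_x/n_z = 0.06769 and ∂z/∂y = −n_y/n_z = 0.13393.
Intercept c from Shot 101: 784 − 16.85 − 25.85 = 741.30.
At (450, 287): z_contact = 30.5 + 38.4 + 741.30 = 810.2 m.
Depth below ground = 823 − 810.2 = 13 m.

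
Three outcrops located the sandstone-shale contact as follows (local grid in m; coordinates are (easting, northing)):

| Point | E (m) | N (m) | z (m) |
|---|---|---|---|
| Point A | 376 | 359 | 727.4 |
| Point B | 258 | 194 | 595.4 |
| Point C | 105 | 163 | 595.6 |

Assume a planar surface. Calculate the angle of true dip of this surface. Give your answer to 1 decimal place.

43.7°

Let the plane be z = a·E + b·N + c.
Point B−Point A: −118a − 165b = −132;  Point C−Point A: −271a − 196b = −131.8.
Solving gives a = −0.19109, b = 0.93666.
Gradient magnitude |∇z| = √(a² + b²) = √(0.03651 + 0.87733) = 0.95595.
True dip = arctan(0.95595) = 43.7°, dipping toward SSE (azimuth ≈ 168°).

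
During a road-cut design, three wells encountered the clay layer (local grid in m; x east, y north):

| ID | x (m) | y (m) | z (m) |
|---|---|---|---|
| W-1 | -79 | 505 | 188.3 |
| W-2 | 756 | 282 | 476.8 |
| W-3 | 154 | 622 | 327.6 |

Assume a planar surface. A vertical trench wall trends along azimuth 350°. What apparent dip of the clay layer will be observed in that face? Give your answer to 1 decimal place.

13.9°

Let the plane be z = a·x + b·y + c.
W-2−W-1: 835a − 223b = 288.5;  W-3−W-1: 233a + 117b = 139.3.
Solving gives a = 0.43312, b = 0.32806.
Unit vector along 350° is (sin 350°, cos 350°) = (-0.1736, 0.9848).
Slope in that direction = a·(-0.1736) + b·(0.9848) = 0.24786.
Apparent dip = arctan|0.24786| = 13.9° (true dip is 28.5°, so apparent ≤ true as expected).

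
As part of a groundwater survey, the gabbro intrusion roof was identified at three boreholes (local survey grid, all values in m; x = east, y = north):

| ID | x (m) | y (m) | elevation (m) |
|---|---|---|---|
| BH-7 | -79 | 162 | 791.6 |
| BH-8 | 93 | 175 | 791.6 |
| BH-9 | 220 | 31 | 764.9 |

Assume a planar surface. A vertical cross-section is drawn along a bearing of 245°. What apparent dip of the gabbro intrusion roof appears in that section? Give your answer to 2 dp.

3.52°

Two edge vectors: BH-7→BH-8 = (172, 13, 0), BH-7→BH-9 = (299, -131, -26.7).
Normal n = (BH-7→BH-8) × (BH-7→BH-9) = (-347.1, 4592.4, -26419).
So ∂z/∂x = −n_x/n_z = −0.01314 and ∂z/∂y = −n_y/n_z = 0.17383.
Unit vector along 245° is (sin 245°, cos 245°) = (-0.9063, -0.4226).
Slope in that direction = a·(-0.9063) + b·(-0.4226) = −0.06156.
Apparent dip = arctan|0.06156| = 3.52° (true dip is 9.9°, so apparent ≤ true as expected).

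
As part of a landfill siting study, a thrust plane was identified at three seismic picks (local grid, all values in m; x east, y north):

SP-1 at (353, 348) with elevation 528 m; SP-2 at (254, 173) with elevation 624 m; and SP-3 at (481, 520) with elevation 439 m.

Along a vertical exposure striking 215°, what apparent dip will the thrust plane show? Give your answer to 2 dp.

23.27°

Let the plane be z = a·x + b·y + c.
SP-2−SP-1: −99a − 175b = 96;  SP-3−SP-1: 128a + 172b = −89.
Solving gives a = 0.17442, b = −0.64724.
Unit vector along 215° is (sin 215°, cos 215°) = (-0.5736, -0.8192).
Slope in that direction = a·(-0.5736) + b·(-0.8192) = 0.43015.
Apparent dip = arctan|0.43015| = 23.27° (true dip is 33.8°, so apparent ≤ true as expected).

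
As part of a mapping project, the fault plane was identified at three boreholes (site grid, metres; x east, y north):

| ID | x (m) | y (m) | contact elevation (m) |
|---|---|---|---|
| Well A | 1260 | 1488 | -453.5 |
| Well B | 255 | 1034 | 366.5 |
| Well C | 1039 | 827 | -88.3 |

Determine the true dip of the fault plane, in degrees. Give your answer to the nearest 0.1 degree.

Two edge vectors: Well A→Well B = (-1005, -454, 820), Well A→Well C = (-221, -661, 365.2).
Normal n = (Well A→Well B) × (Well A→Well C) = (376219.2, 185806, 563971).
So ∂z/∂x = −n_x/n_z = −0.66709 and ∂z/∂y = −n_y/n_z = −0.32946.
Gradient magnitude |∇z| = √(a² + b²) = √(0.44501 + 0.10854) = 0.74401.
True dip = arctan(0.74401) = 36.6°, dipping toward ENE (azimuth ≈ 064°).

36.6°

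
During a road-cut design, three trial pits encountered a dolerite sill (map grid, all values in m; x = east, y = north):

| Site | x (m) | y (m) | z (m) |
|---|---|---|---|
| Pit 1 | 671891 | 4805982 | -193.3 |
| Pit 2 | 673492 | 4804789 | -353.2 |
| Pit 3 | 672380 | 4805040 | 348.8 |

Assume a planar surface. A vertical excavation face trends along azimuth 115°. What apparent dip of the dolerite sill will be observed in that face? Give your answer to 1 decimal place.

19.2°

Let the plane be z = a·x + b·y + c.
Pit 2−Pit 1: 1601a − 1193b = −159.9;  Pit 3−Pit 1: 489a − 942b = 542.1.
Solving gives a = −0.86222, b = −1.02306.
Unit vector along 115° is (sin 115°, cos 115°) = (0.9063, -0.4226).
Slope in that direction = a·(0.9063) + b·(-0.4226) = −0.34907.
Apparent dip = arctan|0.34907| = 19.2° (true dip is 53.2°, so apparent ≤ true as expected).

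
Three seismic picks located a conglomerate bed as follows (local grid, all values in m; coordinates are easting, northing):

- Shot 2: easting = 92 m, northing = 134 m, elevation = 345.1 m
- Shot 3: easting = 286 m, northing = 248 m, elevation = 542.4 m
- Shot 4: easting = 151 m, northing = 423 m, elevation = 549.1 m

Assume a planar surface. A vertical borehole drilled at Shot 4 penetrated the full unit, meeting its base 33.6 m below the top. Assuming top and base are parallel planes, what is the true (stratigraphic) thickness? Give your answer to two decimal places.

25.12 m

Two edge vectors: Shot 2→Shot 3 = (194, 114, 197.3), Shot 2→Shot 4 = (59, 289, 204).
Normal n = (Shot 2→Shot 3) × (Shot 2→Shot 4) = (-33763.7, -27935.3, 49340).
So ∂z/∂easting = −n_x/n_z = 0.68431 and ∂z/∂northing = −n_y/n_z = 0.56618.
|∇z| = √(a²+b²) = 0.88816, so dip δ = arctan(0.88816) = 41.61°.
True thickness = vertical thickness × cos δ = 33.6 × cos 41.61° = 25.12 m.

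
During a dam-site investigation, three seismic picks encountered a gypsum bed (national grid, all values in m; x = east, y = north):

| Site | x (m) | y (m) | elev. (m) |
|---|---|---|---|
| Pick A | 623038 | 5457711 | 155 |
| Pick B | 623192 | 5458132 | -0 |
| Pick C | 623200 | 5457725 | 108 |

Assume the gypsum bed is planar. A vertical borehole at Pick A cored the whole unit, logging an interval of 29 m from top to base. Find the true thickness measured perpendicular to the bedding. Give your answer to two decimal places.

27.11 m

Let the plane be z = a·x + b·y + c.
Pick B−Pick A: 154a + 421b = −155;  Pick C−Pick A: 162a + 14b = −47.
Solving gives a = −0.26674, b = −0.27060.
|∇z| = √(a²+b²) = 0.37996, so dip δ = arctan(0.37996) = 20.81°.
True thickness = vertical thickness × cos δ = 29 × cos 20.81° = 27.11 m.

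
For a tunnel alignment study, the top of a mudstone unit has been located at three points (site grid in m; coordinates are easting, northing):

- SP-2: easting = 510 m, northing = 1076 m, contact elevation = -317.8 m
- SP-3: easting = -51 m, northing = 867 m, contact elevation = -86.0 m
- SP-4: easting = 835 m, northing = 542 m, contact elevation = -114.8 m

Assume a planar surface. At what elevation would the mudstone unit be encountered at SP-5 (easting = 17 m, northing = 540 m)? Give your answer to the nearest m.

67 m

Let the plane be z = a·easting + b·northing + c.
SP-3−SP-2: −561a − 209b = 231.8;  SP-4−SP-2: 325a − 534b = 203.
Solving gives a = −0.22137, b = −0.51488.
Then c = -317.8 − a·510 − b·1076 = 349.11.
At (17, 540): z = −3.8 − 278.0 + 349.11 = 67.3 m.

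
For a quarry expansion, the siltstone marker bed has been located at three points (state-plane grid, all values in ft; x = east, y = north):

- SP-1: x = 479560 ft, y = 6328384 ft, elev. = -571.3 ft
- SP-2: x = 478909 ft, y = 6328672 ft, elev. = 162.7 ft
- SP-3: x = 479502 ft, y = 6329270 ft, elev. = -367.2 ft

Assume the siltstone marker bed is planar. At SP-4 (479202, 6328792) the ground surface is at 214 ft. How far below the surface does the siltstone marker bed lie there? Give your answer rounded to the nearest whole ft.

Let the plane be z = a·x + b·y + c.
SP-2−SP-1: −651a + 288b = 734;  SP-3−SP-1: −58a + 886b = 204.1.
Solving gives a = −1.05617249, b = 0.16122121.
Then c = -571.3 − a·479560 − b·6328384 = −514342.97.
At (479202, 6328792): z_contact = −506120.0 + 1020335.5 − 514342.97 = -127.4 ft.
Depth below ground = 214 − (-127.4) = 341 ft.

341 ft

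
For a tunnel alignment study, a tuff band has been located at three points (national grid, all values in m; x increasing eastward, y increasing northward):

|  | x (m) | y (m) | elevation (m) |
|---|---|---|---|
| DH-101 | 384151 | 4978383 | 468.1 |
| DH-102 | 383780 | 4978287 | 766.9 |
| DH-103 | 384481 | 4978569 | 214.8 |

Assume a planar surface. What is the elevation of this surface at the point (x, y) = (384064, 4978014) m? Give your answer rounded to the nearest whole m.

495 m

Two edge vectors: DH-101→DH-102 = (-371, -96, 298.8), DH-101→DH-103 = (330, 186, -253.3).
Normal n = (DH-101→DH-102) × (DH-101→DH-103) = (-31260, 4629.7, -37326).
So ∂z/∂x = −n_x/n_z = −0.83748593 and ∂z/∂y = −n_y/n_z = 0.12403419.
Intercept c from DH-101: 468.1 + 321721.06 − 617489.68 = −295300.52.
At (384064, 4978014): z = −321648.2 + 617443.9 − 295300.52 = 495.2 m.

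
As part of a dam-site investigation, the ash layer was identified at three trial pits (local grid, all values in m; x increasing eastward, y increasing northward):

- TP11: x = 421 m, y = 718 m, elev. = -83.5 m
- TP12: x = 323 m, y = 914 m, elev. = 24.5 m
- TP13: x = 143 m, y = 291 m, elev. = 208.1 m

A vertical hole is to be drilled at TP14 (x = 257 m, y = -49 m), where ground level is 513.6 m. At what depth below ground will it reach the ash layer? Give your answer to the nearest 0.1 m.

432.8 m

Two edge vectors: TP11→TP12 = (-98, 196, 108), TP11→TP13 = (-278, -427, 291.6).
Normal n = (TP11→TP12) × (TP11→TP13) = (103269.6, -1447.2, 96334).
So ∂z/∂x = −n_x/n_z = −1.07200 and ∂z/∂y = −n_y/n_z = 0.01502.
Intercept c from TP11: -83.5 + 451.31 − 10.79 = 357.02.
At (257, -49): z_contact = −275.50 − 0.74 + 357.02 = 80.78 m.
Depth below ground = 513.6 − 80.78 = 432.8 m.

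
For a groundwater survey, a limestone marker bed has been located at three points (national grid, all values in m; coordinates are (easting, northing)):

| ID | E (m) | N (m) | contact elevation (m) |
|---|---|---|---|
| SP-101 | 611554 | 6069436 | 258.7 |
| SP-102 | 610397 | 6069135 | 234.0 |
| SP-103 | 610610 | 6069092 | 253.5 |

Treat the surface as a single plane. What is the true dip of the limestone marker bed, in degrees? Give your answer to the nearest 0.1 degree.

Let the plane be z = a·E + b·N + c.
SP-102−SP-101: −1157a − 301b = −24.7;  SP-103−SP-101: −944a − 344b = −5.2.
Solving gives a = 0.06088, b = −0.15194.
Gradient magnitude |∇z| = √(a² + b²) = √(0.00371 + 0.02309) = 0.16368.
True dip = arctan(0.16368) = 9.3°, dipping toward NNW (azimuth ≈ 338°).

9.3°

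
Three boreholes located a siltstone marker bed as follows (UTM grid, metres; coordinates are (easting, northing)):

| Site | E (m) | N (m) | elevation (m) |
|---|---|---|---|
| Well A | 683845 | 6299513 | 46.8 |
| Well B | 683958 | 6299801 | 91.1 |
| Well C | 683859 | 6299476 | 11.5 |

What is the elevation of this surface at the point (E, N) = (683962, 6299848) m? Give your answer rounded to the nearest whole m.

113 m

Let the plane be z = a·E + b·N + c.
Well B−Well A: 113a + 288b = 44.3;  Well C−Well A: 14a − 37b = −35.3.
Solving gives a = −1.03826860, b = 0.56119567.
Then c = 46.8 − a·683845 − b·6299513 = −2825197.80.
At (683962, 6299848): z = −710136.3 + 3535447.4 − 2825197.80 = 113.3 m.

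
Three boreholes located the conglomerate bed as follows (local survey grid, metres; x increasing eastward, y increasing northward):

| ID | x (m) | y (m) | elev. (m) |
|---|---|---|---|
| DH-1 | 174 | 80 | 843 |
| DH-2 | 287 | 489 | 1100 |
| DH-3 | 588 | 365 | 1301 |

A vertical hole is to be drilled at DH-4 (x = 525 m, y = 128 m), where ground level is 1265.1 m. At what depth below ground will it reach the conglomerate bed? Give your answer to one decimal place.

111.0 m

Two edge vectors: DH-1→DH-2 = (113, 409, 257), DH-1→DH-3 = (414, 285, 458).
Normal n = (DH-1→DH-2) × (DH-1→DH-3) = (114077, 54644, -137121).
So ∂z/∂x = −n_x/n_z = 0.83194 and ∂z/∂y = −n_y/n_z = 0.39851.
Intercept c from DH-1: 843 − 144.76 − 31.88 = 666.36.
At (525, 128): z_contact = 436.77 + 51.01 + 666.36 = 1154.14 m.
Depth below ground = 1265.1 − 1154.14 = 111.0 m.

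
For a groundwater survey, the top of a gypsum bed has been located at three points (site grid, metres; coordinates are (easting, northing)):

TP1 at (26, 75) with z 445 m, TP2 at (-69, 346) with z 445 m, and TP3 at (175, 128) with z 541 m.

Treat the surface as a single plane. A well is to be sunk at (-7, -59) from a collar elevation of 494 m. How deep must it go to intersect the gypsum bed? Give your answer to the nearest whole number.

95 m

Let the plane be z = a·E + b·N + c.
TP2−TP1: −95a + 271b = 0;  TP3−TP1: 149a + 53b = 96.
Solving gives a = 0.57286, b = 0.20082.
Then c = 445 − a·26 − b·75 = 415.04.
At (-7, -59): z_contact = −4.0 − 11.8 + 415.04 = 399.2 m.
Depth below ground = 494 − 399.2 = 95 m.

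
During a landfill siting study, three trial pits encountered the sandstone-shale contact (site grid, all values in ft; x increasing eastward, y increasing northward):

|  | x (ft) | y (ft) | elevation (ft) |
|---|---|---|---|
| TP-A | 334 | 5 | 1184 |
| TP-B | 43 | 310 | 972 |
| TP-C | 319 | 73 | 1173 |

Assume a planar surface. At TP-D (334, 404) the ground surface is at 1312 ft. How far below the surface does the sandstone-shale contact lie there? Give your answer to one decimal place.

128.6 ft

Let the plane be z = a·x + b·y + c.
TP-B−TP-A: −291a + 305b = −212;  TP-C−TP-A: −15a + 68b = −11.
Solving gives a = 0.72708, b = −0.00138.
Then c = 1184 − a·334 − b·5 = 941.16.
At (334, 404): z_contact = 242.84 − 0.56 + 941.16 = 1183.45 ft.
Depth below ground = 1312 − 1183.45 = 128.6 ft.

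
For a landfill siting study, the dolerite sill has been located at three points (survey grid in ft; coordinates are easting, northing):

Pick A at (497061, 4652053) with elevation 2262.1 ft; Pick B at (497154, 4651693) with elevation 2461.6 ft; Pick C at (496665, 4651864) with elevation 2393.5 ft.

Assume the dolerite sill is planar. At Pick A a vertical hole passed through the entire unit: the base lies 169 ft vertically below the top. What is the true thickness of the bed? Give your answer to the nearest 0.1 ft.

146.6 ft

Two edge vectors: Pick A→Pick B = (93, -360, 199.5), Pick A→Pick C = (-396, -189, 131.4).
Normal n = (Pick A→Pick B) × (Pick A→Pick C) = (-9598.5, -91222.2, -160137).
So ∂z/∂easting = −n_x/n_z = −0.05994 and ∂z/∂northing = −n_y/n_z = −0.56965.
|∇z| = √(a²+b²) = 0.57280, so dip δ = arctan(0.57280) = 29.80°.
True thickness = vertical thickness × cos δ = 169 × cos 29.80° = 146.6 ft.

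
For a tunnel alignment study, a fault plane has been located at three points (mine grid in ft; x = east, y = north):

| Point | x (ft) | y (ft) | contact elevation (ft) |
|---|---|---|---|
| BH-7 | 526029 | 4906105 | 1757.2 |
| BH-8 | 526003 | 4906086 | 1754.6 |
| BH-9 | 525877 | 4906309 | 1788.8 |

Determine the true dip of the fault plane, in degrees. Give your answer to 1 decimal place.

Let the plane be z = a·x + b·y + c.
BH-8−BH-7: −26a − 19b = −2.6;  BH-9−BH-7: −152a + 204b = 31.6.
Solving gives a = −0.00854, b = 0.14854.
Gradient magnitude |∇z| = √(a² + b²) = √(0.00007 + 0.02206) = 0.14878.
True dip = arctan(0.14878) = 8.5°, dipping toward S (azimuth ≈ 177°).

8.5°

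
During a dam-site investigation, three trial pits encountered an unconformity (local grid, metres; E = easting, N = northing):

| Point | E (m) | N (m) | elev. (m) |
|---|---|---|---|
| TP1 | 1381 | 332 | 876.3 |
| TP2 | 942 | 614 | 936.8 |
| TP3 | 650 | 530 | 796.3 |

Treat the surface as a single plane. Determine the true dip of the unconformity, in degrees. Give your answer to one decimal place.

Let the plane be z = a·E + b·N + c.
TP2−TP1: −439a + 282b = 60.5;  TP3−TP1: −731a + 198b = −80.
Solving gives a = 0.28971, b = 0.66554.
Gradient magnitude |∇z| = √(a² + b²) = √(0.08393 + 0.44294) = 0.72586.
True dip = arctan(0.72586) = 36.0°, dipping toward SSW (azimuth ≈ 204°).

36.0°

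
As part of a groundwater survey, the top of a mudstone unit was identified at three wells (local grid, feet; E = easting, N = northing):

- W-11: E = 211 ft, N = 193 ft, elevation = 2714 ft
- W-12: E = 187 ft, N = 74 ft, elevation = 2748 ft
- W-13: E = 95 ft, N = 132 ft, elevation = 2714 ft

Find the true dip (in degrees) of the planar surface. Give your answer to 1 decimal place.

19.9°

Let the plane be z = a·E + b·N + c.
W-12−W-11: −24a − 119b = 34;  W-13−W-11: −116a − 61b = 0.
Solving gives a = 0.16807, b = −0.31961.
Gradient magnitude |∇z| = √(a² + b²) = √(0.02825 + 0.10215) = 0.36111.
True dip = arctan(0.36111) = 19.9°, dipping toward NNW (azimuth ≈ 332°).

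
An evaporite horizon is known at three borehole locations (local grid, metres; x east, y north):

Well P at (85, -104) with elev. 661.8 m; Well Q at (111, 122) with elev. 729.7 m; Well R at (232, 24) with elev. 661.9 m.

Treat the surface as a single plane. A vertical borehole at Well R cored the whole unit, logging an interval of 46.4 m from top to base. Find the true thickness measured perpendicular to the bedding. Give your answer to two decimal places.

42.44 m

Let the plane be z = a·x + b·y + c.
Well Q−Well P: 26a + 226b = 67.9;  Well R−Well P: 147a + 128b = 0.1.
Solving gives a = −0.28998, b = 0.33380.
|∇z| = √(a²+b²) = 0.44217, so dip δ = arctan(0.44217) = 23.85°.
True thickness = vertical thickness × cos δ = 46.4 × cos 23.85° = 42.44 m.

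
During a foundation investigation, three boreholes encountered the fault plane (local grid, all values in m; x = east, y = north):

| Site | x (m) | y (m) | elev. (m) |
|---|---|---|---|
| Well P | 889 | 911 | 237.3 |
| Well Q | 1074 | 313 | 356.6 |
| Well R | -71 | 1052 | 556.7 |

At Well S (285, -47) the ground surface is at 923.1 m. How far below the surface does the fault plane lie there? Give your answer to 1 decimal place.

Two edge vectors: Well P→Well Q = (185, -598, 119.3), Well P→Well R = (-960, 141, 319.4).
Normal n = (Well P→Well Q) × (Well P→Well R) = (-207822.5, -173617, -547995).
So ∂z/∂x = −n_x/n_z = −0.379242 and ∂z/∂y = −n_y/n_z = −0.316822.
Intercept c from Well P: 237.3 + 337.15 + 288.63 = 863.07.
At (285, -47): z_contact = −108.08 + 14.89 + 863.07 = 769.88 m.
Depth below ground = 923.1 − 769.88 = 153.2 m.

153.2 m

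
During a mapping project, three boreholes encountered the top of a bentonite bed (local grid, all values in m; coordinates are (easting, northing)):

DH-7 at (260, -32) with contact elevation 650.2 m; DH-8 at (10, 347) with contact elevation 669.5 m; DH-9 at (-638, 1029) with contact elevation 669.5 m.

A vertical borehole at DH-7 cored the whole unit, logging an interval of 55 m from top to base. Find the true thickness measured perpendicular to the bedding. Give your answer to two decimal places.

Let the plane be z = a·E + b·N + c.
DH-8−DH-7: −250a + 379b = 19.3;  DH-9−DH-7: −898a + 1061b = 19.3.
Solving gives a = 0.17529, b = 0.16655.
|∇z| = √(a²+b²) = 0.24179, so dip δ = arctan(0.24179) = 13.59°.
True thickness = vertical thickness × cos δ = 55 × cos 13.59° = 53.46 m.

53.46 m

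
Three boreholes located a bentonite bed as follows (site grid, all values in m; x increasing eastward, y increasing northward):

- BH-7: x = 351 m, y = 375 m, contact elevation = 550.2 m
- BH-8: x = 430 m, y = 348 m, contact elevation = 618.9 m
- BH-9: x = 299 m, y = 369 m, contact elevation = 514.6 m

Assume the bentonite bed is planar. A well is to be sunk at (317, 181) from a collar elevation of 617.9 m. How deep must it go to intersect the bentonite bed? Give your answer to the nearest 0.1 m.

Let the plane be z = a·x + b·y + c.
BH-8−BH-7: 79a − 27b = 68.7;  BH-9−BH-7: −52a − 6b = −35.6.
Solving gives a = 0.73131, b = −0.40469.
Then c = 550.2 − a·351 − b·375 = 445.27.
At (317, 181): z_contact = 231.83 − 73.25 + 445.27 = 603.84 m.
Depth below ground = 617.9 − 603.84 = 14.1 m.

14.1 m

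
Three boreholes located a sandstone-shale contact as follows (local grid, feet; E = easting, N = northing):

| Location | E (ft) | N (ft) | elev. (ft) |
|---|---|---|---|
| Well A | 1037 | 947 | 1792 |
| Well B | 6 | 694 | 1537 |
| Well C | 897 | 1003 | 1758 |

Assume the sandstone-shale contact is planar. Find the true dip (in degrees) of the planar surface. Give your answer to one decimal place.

Let the plane be z = a·E + b·N + c.
Well B−Well A: −1031a − 253b = −255;  Well C−Well A: −140a + 56b = −34.
Solving gives a = 0.24563, b = 0.00693.
Gradient magnitude |∇z| = √(a² + b²) = √(0.06033 + 0.00005) = 0.24573.
True dip = arctan(0.24573) = 13.8°, dipping toward W (azimuth ≈ 268°).

13.8°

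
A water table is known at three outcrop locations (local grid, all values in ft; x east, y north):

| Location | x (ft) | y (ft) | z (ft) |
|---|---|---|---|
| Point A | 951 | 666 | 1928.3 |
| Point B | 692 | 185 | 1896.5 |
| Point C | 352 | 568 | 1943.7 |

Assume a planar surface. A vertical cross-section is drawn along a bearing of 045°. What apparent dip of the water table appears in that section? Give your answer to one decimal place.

Let the plane be z = a·x + b·y + c.
Point B−Point A: −259a − 481b = −31.8;  Point C−Point A: −599a − 98b = 15.4.
Solving gives a = −0.04005, b = 0.08768.
Unit vector along 045° is (sin 45°, cos 45°) = (0.7071, 0.7071).
Slope in that direction = a·(0.7071) + b·(0.7071) = 0.03368.
Apparent dip = arctan|0.03368| = 1.9° (true dip is 5.5°, so apparent ≤ true as expected).

1.9°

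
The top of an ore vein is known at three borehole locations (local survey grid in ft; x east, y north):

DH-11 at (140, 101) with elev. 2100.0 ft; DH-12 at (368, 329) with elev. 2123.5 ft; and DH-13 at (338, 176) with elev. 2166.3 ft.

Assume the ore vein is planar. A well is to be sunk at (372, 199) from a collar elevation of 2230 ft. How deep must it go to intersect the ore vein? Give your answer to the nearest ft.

Two edge vectors: DH-11→DH-12 = (228, 228, 23.5), DH-11→DH-13 = (198, 75, 66.3).
Normal n = (DH-11→DH-12) × (DH-11→DH-13) = (13353.9, -10463.4, -28044).
So ∂z/∂x = −n_x/n_z = 0.47618 and ∂z/∂y = −n_y/n_z = −0.37311.
Intercept c from DH-11: 2100 − 66.66 + 37.68 = 2071.02.
At (372, 199): z_contact = 177.1 − 74.2 + 2071.02 = 2173.9 ft.
Depth below ground = 2230 − 2173.9 = 56 ft.

56 ft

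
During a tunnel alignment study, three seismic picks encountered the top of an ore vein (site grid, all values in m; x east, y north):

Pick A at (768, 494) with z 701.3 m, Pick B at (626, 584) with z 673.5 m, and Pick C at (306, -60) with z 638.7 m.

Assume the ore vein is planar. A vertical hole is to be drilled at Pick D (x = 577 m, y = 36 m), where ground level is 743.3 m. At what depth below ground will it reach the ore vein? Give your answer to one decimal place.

Two edge vectors: Pick A→Pick B = (-142, 90, -27.8), Pick A→Pick C = (-462, -554, -62.6).
Normal n = (Pick A→Pick B) × (Pick A→Pick C) = (-21035.2, 3954.4, 120248).
So ∂z/∂x = −n_x/n_z = 0.17493 and ∂z/∂y = −n_y/n_z = −0.03289.
Intercept c from Pick A: 701.3 − 134.35 + 16.25 = 583.20.
At (577, 36): z_contact = 100.94 − 1.18 + 583.20 = 682.95 m.
Depth below ground = 743.3 − 682.95 = 60.4 m.

60.4 m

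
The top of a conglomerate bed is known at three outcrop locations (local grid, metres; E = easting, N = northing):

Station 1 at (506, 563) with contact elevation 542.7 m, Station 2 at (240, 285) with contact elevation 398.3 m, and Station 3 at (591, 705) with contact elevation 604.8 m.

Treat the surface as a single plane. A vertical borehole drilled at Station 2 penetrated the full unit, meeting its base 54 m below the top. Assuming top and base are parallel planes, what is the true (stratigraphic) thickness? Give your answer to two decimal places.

50.52 m

Two edge vectors: Station 1→Station 2 = (-266, -278, -144.4), Station 1→Station 3 = (85, 142, 62.1).
Normal n = (Station 1→Station 2) × (Station 1→Station 3) = (3241, 4244.6, -14142).
So ∂z/∂E = −n_x/n_z = 0.22918 and ∂z/∂N = −n_y/n_z = 0.30014.
|∇z| = √(a²+b²) = 0.37763, so dip δ = arctan(0.37763) = 20.69°.
True thickness = vertical thickness × cos δ = 54 × cos 20.69° = 50.52 m.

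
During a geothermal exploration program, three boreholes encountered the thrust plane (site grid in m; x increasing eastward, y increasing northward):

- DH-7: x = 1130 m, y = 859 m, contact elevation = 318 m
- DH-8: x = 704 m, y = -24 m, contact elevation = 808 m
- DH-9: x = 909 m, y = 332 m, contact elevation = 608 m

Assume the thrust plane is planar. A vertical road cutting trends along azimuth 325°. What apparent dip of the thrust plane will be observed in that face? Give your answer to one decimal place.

21.0°

Two edge vectors: DH-7→DH-8 = (-426, -883, 490), DH-7→DH-9 = (-221, -527, 290).
Normal n = (DH-7→DH-8) × (DH-7→DH-9) = (2160, 15250, 29359).
So ∂z/∂x = −n_x/n_z = −0.07357 and ∂z/∂y = −n_y/n_z = −0.51943.
Unit vector along 325° is (sin 325°, cos 325°) = (-0.5736, 0.8192).
Slope in that direction = a·(-0.5736) + b·(0.8192) = −0.38329.
Apparent dip = arctan|0.38329| = 21.0° (true dip is 27.7°, so apparent ≤ true as expected).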